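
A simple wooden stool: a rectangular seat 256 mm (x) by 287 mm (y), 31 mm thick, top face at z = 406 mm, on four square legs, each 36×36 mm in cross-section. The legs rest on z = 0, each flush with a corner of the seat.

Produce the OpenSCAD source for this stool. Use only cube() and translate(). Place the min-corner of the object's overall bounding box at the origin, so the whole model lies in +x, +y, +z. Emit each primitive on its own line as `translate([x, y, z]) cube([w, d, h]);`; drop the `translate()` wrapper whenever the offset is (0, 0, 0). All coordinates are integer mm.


translate([0, 0, 375]) cube([256, 287, 31]);
cube([36, 36, 375]);
translate([220, 0, 0]) cube([36, 36, 375]);
translate([0, 251, 0]) cube([36, 36, 375]);
translate([220, 251, 0]) cube([36, 36, 375]);


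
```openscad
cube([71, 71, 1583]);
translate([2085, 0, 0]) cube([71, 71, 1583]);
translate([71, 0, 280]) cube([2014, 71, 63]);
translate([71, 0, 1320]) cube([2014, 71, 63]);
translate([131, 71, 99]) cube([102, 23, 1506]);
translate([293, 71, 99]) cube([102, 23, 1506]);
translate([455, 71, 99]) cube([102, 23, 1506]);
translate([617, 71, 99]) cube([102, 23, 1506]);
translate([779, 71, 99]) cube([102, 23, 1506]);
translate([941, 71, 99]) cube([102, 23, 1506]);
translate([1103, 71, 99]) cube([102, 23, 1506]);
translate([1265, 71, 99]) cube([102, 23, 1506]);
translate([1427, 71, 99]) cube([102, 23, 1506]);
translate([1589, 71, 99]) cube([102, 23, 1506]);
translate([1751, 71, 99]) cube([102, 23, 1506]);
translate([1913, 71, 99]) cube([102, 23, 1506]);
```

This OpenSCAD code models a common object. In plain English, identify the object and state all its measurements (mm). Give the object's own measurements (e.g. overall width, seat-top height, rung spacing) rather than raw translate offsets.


A fence section. Two 71×71 mm posts, 1583 mm tall, stand on the floor with a clear span of 2014 mm between their inner faces. Two horizontal rails of 71×63 mm section span the gap between the posts with their undersides at z = 280 mm and z = 1320 mm, flush with the posts' −y face. 12 pickets, each 102 mm wide, 23 mm thick and 1506 mm tall, are fixed to the +y face of the rails with their bottoms at z = 99 mm, spaced across the span with a 60 mm gap after the −x post and between neighbouring pickets, with 70 mm left before the +x post.


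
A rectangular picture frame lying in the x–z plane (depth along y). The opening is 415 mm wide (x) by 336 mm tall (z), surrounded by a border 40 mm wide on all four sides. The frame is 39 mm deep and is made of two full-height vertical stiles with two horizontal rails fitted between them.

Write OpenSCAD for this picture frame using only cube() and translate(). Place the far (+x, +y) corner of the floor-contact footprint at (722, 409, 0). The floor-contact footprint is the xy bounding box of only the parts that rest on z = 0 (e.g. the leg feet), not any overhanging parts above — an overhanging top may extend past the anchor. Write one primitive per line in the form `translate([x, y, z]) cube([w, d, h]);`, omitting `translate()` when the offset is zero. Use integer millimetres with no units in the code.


translate([227, 370, 0]) cube([40, 39, 416]);
translate([682, 370, 0]) cube([40, 39, 416]);
translate([267, 370, 0]) cube([415, 39, 40]);
translate([267, 370, 376]) cube([415, 39, 40]);


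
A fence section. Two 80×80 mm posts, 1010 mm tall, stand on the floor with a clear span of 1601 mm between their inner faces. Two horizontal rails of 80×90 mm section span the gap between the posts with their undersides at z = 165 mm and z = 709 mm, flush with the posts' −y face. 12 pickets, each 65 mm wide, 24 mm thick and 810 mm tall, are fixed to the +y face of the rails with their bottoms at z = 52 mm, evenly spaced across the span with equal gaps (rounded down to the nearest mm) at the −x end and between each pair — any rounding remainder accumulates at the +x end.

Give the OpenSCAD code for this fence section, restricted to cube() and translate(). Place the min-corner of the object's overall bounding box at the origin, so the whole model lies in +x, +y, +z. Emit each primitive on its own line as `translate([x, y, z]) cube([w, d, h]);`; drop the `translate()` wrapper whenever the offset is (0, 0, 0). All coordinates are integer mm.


cube([80, 80, 1010]);
translate([1681, 0, 0]) cube([80, 80, 1010]);
translate([80, 0, 165]) cube([1601, 80, 90]);
translate([80, 0, 709]) cube([1601, 80, 90]);
translate([143, 80, 52]) cube([65, 24, 810]);
translate([271, 80, 52]) cube([65, 24, 810]);
translate([399, 80, 52]) cube([65, 24, 810]);
translate([527, 80, 52]) cube([65, 24, 810]);
translate([655, 80, 52]) cube([65, 24, 810]);
translate([783, 80, 52]) cube([65, 24, 810]);
translate([911, 80, 52]) cube([65, 24, 810]);
translate([1039, 80, 52]) cube([65, 24, 810]);
translate([1167, 80, 52]) cube([65, 24, 810]);
translate([1295, 80, 52]) cube([65, 24, 810]);
translate([1423, 80, 52]) cube([65, 24, 810]);
translate([1551, 80, 52]) cube([65, 24, 810]);


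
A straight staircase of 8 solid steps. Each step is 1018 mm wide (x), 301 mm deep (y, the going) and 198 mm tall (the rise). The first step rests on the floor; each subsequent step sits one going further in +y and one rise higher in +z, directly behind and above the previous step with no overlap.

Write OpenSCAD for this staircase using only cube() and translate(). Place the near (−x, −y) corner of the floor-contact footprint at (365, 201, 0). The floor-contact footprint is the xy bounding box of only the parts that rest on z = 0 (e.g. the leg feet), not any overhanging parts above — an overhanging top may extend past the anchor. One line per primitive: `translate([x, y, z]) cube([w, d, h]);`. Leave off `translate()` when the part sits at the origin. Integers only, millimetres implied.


translate([365, 201, 0]) cube([1018, 301, 198]);
translate([365, 502, 198]) cube([1018, 301, 198]);
translate([365, 803, 396]) cube([1018, 301, 198]);
translate([365, 1104, 594]) cube([1018, 301, 198]);
translate([365, 1405, 792]) cube([1018, 301, 198]);
translate([365, 1706, 990]) cube([1018, 301, 198]);
translate([365, 2007, 1188]) cube([1018, 301, 198]);
translate([365, 2308, 1386]) cube([1018, 301, 198]);


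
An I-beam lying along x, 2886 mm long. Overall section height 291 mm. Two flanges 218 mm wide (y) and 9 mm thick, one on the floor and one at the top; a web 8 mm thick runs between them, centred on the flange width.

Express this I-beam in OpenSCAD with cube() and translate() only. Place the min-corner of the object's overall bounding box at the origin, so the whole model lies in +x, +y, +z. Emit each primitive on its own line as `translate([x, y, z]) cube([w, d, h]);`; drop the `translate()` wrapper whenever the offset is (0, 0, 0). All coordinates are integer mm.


cube([2886, 218, 9]);
translate([0, 105, 9]) cube([2886, 8, 273]);
translate([0, 0, 282]) cube([2886, 218, 9]);


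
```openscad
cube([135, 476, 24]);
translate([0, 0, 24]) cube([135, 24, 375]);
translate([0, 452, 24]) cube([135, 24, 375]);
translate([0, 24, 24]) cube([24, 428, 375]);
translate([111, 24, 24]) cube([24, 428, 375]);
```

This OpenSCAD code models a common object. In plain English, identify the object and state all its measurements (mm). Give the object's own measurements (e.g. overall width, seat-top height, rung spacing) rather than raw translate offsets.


An open-topped rectangular box: outside dimensions 135×476×399 mm, with a uniform wall and base thickness of 24 mm. The base is a full 135×476 slab on the floor; four walls sit on top of the base. The front and back walls (the −y and +y sides) span the full width; the two side walls fit between them.


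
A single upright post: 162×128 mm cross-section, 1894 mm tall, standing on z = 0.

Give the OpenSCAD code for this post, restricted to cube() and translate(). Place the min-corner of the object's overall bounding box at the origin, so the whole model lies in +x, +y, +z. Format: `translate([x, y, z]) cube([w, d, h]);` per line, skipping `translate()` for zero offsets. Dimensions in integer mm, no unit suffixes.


cube([162, 128, 1894]);


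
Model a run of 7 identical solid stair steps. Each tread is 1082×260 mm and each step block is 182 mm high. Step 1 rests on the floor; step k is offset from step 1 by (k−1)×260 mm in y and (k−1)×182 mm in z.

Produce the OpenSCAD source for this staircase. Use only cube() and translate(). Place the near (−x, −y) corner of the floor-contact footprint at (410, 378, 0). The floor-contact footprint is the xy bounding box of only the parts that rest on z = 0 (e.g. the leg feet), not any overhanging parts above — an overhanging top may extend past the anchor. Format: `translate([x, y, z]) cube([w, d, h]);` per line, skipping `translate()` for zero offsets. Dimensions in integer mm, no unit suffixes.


translate([410, 378, 0]) cube([1082, 260, 182]);
translate([410, 638, 182]) cube([1082, 260, 182]);
translate([410, 898, 364]) cube([1082, 260, 182]);
translate([410, 1158, 546]) cube([1082, 260, 182]);
translate([410, 1418, 728]) cube([1082, 260, 182]);
translate([410, 1678, 910]) cube([1082, 260, 182]);
translate([410, 1938, 1092]) cube([1082, 260, 182]);


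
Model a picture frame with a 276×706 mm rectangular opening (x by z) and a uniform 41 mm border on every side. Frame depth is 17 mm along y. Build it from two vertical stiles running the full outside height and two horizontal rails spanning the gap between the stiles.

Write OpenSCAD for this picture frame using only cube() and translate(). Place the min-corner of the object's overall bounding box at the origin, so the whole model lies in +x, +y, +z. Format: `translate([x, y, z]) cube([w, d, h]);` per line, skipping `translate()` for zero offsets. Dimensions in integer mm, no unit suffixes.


cube([41, 17, 788]);
translate([317, 0, 0]) cube([41, 17, 788]);
translate([41, 0, 0]) cube([276, 17, 41]);
translate([41, 0, 747]) cube([276, 17, 41]);


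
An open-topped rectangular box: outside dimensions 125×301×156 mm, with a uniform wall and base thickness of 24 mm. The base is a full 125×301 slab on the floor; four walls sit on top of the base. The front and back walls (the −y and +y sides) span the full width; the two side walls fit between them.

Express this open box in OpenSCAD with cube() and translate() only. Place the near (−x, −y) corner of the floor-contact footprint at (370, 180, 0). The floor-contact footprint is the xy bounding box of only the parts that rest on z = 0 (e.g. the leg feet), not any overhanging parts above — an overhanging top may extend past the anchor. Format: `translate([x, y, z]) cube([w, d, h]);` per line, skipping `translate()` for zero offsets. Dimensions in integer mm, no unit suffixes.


translate([370, 180, 0]) cube([125, 301, 24]);
translate([370, 180, 24]) cube([125, 24, 132]);
translate([370, 457, 24]) cube([125, 24, 132]);
translate([370, 204, 24]) cube([24, 253, 132]);
translate([471, 204, 24]) cube([24, 253, 132]);


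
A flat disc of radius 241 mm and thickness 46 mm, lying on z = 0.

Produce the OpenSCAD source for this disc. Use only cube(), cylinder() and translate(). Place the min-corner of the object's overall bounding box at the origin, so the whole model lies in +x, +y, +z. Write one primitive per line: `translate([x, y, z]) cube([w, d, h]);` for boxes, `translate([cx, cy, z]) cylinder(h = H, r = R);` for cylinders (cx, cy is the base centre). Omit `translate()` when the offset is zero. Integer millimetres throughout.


translate([241, 241, 0]) cylinder(h = 46, r = 241);


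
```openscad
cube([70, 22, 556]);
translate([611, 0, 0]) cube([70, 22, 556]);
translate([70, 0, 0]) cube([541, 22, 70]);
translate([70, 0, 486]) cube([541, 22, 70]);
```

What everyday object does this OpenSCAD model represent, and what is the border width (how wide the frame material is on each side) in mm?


A picture frame. The border width is 70 mm.

Four thin pieces enclosing a rectangular opening — a picture frame. The two full-height stiles are 556 mm tall; the top rail sits at z = 486 and is 70 mm tall, so the border above the opening is 556 − 486 = 70 mm, matching the stile x-width.


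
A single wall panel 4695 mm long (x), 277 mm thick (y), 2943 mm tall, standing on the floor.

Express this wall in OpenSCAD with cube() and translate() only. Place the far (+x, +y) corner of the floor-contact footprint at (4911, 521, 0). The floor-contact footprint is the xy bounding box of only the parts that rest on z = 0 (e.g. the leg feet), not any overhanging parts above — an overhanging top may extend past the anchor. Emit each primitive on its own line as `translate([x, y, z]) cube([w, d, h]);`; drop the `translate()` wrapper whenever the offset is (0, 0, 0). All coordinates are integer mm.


translate([216, 244, 0]) cube([4695, 277, 2943]);


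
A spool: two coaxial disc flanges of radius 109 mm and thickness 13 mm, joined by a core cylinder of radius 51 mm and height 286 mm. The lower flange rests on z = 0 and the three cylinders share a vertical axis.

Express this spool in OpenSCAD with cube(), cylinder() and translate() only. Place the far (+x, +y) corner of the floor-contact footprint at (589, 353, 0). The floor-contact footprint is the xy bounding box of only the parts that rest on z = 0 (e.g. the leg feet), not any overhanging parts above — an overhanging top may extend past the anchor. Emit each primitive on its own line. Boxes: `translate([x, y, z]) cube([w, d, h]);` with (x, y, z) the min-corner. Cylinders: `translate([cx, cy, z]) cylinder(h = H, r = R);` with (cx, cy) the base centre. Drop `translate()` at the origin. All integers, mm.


translate([480, 244, 0]) cylinder(h = 13, r = 109);
translate([480, 244, 13]) cylinder(h = 286, r = 51);
translate([480, 244, 299]) cylinder(h = 13, r = 109);


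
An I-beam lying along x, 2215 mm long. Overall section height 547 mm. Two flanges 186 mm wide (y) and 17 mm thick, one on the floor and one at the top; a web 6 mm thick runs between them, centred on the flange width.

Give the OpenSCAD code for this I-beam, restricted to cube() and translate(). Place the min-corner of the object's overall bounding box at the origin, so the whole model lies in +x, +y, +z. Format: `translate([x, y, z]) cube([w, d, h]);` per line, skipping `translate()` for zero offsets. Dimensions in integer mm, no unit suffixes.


cube([2215, 186, 17]);
translate([0, 90, 17]) cube([2215, 6, 513]);
translate([0, 0, 530]) cube([2215, 186, 17]);


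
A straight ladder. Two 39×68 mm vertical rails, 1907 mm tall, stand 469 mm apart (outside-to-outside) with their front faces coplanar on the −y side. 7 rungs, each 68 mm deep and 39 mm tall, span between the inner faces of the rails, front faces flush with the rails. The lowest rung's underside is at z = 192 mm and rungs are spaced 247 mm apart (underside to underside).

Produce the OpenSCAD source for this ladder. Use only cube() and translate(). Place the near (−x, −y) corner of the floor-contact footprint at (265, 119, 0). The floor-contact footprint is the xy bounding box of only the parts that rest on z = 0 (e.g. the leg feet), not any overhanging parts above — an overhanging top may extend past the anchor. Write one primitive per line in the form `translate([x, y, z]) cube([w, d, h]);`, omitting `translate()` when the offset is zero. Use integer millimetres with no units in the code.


translate([265, 119, 0]) cube([39, 68, 1907]);
translate([695, 119, 0]) cube([39, 68, 1907]);
translate([304, 119, 192]) cube([391, 68, 39]);
translate([304, 119, 439]) cube([391, 68, 39]);
translate([304, 119, 686]) cube([391, 68, 39]);
translate([304, 119, 933]) cube([391, 68, 39]);
translate([304, 119, 1180]) cube([391, 68, 39]);
translate([304, 119, 1427]) cube([391, 68, 39]);
translate([304, 119, 1674]) cube([391, 68, 39]);


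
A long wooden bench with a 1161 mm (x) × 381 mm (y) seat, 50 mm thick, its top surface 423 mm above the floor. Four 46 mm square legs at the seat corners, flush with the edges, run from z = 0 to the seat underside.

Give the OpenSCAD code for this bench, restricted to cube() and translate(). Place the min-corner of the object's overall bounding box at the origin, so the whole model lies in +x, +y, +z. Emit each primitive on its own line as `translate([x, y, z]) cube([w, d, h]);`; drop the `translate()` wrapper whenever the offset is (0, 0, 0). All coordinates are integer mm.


// leg_h = 423 − 50 = 373
translate([0, 0, 373]) cube([1161, 381, 50]);
cube([46, 46, 373]);
translate([0, 335, 0]) cube([46, 46, 373]);
translate([1115, 0, 0]) cube([46, 46, 373]);
translate([1115, 335, 0]) cube([46, 46, 373]);


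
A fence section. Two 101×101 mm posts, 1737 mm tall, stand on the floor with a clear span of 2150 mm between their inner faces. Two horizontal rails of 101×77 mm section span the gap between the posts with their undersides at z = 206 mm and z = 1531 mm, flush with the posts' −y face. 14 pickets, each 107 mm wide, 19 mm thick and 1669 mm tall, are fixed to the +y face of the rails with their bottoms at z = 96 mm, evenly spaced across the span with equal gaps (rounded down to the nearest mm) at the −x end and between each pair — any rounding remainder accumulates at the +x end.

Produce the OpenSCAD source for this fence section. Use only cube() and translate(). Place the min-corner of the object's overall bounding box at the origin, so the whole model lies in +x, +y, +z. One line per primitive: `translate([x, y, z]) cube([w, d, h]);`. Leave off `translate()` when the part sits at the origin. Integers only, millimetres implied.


cube([101, 101, 1737]);
translate([2251, 0, 0]) cube([101, 101, 1737]);
translate([101, 0, 206]) cube([2150, 101, 77]);
translate([101, 0, 1531]) cube([2150, 101, 77]);
translate([144, 101, 96]) cube([107, 19, 1669]);
translate([294, 101, 96]) cube([107, 19, 1669]);
translate([444, 101, 96]) cube([107, 19, 1669]);
translate([594, 101, 96]) cube([107, 19, 1669]);
translate([744, 101, 96]) cube([107, 19, 1669]);
translate([894, 101, 96]) cube([107, 19, 1669]);
translate([1044, 101, 96]) cube([107, 19, 1669]);
translate([1194, 101, 96]) cube([107, 19, 1669]);
translate([1344, 101, 96]) cube([107, 19, 1669]);
translate([1494, 101, 96]) cube([107, 19, 1669]);
translate([1644, 101, 96]) cube([107, 19, 1669]);
translate([1794, 101, 96]) cube([107, 19, 1669]);
translate([1944, 101, 96]) cube([107, 19, 1669]);
translate([2094, 101, 96]) cube([107, 19, 1669]);


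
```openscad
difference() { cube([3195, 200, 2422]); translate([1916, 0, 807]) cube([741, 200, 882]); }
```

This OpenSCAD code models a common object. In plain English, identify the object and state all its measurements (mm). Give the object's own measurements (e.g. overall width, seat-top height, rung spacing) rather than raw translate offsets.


A wall 3195 mm long (x), 200 mm thick (y), 2422 mm tall, with a rectangular window opening cut through it. The opening is 741 mm wide and 882 mm tall; its sill is at z = 807 mm and its near (−x) edge is 1916 mm from the wall's −x end. The opening passes through the full wall thickness.


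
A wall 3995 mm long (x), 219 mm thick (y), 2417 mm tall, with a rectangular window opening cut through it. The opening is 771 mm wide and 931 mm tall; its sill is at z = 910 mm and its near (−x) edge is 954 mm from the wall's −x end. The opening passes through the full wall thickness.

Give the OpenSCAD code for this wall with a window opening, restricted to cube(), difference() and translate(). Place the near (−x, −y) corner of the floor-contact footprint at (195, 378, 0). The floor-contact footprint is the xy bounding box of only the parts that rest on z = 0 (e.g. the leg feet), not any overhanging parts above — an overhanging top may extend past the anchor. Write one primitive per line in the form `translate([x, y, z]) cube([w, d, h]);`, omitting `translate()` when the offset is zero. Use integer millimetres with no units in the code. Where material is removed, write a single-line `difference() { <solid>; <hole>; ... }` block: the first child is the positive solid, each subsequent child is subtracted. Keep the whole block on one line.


difference() { translate([195, 378, 0]) cube([3995, 219, 2417]); translate([1149, 378, 910]) cube([771, 219, 931]); }


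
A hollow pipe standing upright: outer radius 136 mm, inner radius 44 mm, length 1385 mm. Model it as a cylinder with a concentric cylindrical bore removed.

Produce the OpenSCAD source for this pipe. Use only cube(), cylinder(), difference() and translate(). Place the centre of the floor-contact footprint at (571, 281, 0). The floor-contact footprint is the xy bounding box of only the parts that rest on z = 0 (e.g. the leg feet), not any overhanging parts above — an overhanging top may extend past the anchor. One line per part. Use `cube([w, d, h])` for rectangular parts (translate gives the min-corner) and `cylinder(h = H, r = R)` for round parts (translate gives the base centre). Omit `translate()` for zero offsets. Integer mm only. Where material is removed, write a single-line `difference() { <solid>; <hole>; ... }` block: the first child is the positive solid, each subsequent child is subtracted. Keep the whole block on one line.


difference() { translate([571, 281, 0]) cylinder(h = 1385, r = 136); translate([571, 281, 0]) cylinder(h = 1385, r = 44); }


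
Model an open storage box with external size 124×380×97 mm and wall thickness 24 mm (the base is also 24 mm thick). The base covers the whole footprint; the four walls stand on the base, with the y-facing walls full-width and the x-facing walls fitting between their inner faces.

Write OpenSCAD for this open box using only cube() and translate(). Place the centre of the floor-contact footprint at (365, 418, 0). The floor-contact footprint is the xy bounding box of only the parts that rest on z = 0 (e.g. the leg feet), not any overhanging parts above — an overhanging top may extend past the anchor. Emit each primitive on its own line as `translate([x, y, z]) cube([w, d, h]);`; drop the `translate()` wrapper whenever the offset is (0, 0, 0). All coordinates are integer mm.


translate([303, 228, 0]) cube([124, 380, 24]);
translate([303, 228, 24]) cube([124, 24, 73]);
translate([303, 584, 24]) cube([124, 24, 73]);
translate([303, 252, 24]) cube([24, 332, 73]);
translate([403, 252, 24]) cube([24, 332, 73]);


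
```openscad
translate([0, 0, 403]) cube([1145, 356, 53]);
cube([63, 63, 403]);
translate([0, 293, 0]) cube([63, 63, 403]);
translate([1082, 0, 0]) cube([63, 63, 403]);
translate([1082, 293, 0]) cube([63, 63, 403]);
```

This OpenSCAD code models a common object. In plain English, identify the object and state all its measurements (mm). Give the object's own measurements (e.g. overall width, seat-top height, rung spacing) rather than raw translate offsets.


A long wooden bench with a 1145 mm (x) × 356 mm (y) seat, 53 mm thick, its top surface 456 mm above the floor. Four 63 mm square legs at the seat corners, flush with the edges, run from z = 0 to the seat underside.


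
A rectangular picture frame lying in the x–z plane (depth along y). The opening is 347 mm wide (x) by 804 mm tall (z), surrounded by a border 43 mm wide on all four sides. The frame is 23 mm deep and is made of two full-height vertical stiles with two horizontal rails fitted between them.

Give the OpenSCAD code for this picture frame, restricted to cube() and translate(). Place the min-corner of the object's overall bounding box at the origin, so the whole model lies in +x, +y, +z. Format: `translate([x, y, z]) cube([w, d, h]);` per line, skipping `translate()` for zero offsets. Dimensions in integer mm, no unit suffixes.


cube([43, 23, 890]);
translate([390, 0, 0]) cube([43, 23, 890]);
translate([43, 0, 0]) cube([347, 23, 43]);
translate([43, 0, 847]) cube([347, 23, 43]);


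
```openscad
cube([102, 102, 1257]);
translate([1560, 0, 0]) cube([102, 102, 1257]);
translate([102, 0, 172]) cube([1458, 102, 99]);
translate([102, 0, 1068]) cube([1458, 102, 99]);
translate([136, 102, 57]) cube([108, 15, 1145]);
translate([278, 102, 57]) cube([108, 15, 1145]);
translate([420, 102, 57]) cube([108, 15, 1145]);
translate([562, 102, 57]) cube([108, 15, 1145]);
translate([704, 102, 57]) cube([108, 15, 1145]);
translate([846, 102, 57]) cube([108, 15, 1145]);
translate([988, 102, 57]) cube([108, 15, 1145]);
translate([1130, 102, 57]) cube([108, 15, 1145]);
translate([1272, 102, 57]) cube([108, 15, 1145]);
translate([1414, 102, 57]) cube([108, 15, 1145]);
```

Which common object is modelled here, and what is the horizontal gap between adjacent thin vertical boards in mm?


A fence section. The picket gap is 34 mm.

Two posts, two rails, 10 pickets — a fence section. Span 1458 mm holds 10 pickets of 108 mm with 11 equal gaps: ⌊(1458 − 10·108) / 11⌋ = 34 mm.


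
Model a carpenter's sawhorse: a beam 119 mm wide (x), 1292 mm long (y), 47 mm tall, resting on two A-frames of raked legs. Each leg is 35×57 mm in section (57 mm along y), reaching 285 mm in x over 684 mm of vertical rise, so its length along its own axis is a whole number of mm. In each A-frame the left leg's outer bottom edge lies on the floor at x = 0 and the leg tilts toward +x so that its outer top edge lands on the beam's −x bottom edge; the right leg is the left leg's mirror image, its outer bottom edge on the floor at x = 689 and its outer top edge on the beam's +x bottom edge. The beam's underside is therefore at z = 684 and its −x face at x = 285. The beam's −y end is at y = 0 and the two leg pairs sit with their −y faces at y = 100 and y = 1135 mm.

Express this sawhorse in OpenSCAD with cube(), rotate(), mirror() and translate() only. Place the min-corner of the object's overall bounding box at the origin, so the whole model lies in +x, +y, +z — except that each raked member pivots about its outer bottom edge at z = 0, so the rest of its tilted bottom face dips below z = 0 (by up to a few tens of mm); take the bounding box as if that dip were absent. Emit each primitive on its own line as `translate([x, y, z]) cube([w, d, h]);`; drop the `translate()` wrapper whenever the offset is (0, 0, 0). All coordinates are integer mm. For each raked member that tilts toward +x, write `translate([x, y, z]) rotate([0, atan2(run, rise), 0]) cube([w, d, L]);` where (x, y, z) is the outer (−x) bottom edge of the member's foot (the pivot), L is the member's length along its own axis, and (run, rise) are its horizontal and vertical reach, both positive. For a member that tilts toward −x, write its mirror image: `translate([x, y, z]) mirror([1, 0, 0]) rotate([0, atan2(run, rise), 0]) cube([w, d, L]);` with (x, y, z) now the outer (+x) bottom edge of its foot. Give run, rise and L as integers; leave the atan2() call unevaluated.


translate([285, 0, 684]) cube([119, 1292, 47]);
translate([0, 100, 0]) rotate([0, atan2(285, 684), 0]) cube([35, 57, 741]);
translate([689, 100, 0]) mirror([1, 0, 0]) rotate([0, atan2(285, 684), 0]) cube([35, 57, 741]);
translate([0, 1135, 0]) rotate([0, atan2(285, 684), 0]) cube([35, 57, 741]);
translate([689, 1135, 0]) mirror([1, 0, 0]) rotate([0, atan2(285, 684), 0]) cube([35, 57, 741]);


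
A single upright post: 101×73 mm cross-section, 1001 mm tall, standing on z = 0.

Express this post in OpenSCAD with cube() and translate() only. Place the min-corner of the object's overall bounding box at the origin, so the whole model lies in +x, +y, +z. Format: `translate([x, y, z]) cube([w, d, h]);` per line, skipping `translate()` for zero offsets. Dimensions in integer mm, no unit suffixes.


cube([101, 73, 1001]);


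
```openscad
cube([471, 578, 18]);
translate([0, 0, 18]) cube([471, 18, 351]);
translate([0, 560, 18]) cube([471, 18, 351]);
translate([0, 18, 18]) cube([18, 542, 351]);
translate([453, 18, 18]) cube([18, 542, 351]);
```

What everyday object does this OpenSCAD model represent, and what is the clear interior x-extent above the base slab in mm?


An open box. The internal width is 435 mm.

A 471×578 base slab with four walls standing on it — an open box. The base is 471 mm wide and the walls are 18 mm thick, so the internal width is 471 − 2 × 18 = 435 mm.


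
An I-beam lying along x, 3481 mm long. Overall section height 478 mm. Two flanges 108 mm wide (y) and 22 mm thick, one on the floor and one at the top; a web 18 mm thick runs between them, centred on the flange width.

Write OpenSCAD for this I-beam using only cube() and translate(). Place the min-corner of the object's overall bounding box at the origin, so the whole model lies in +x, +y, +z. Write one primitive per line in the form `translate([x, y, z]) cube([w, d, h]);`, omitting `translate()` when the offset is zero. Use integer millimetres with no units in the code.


cube([3481, 108, 22]);
translate([0, 45, 22]) cube([3481, 18, 434]);
translate([0, 0, 456]) cube([3481, 108, 22]);


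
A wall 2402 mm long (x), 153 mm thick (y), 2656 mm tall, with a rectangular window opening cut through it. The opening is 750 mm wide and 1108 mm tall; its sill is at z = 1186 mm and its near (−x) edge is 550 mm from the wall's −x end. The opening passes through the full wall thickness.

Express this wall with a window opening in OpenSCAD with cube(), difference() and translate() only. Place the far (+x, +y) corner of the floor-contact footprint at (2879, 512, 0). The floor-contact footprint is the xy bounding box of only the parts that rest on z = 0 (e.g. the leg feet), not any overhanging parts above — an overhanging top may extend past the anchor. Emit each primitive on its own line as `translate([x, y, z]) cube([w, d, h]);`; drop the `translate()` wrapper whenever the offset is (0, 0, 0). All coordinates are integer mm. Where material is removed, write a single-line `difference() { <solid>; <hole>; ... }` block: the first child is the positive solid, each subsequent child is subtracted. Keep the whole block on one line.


difference() { translate([477, 359, 0]) cube([2402, 153, 2656]); translate([1027, 359, 1186]) cube([750, 153, 1108]); }


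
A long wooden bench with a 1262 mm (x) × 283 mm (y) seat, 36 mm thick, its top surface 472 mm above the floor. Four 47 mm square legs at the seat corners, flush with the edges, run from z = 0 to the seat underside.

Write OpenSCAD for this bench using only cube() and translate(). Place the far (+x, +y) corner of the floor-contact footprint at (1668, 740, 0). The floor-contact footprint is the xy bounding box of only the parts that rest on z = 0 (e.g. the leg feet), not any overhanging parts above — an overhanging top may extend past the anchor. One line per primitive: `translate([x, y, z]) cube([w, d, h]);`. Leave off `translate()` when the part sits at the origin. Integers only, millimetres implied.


translate([406, 457, 436]) cube([1262, 283, 36]);
translate([406, 457, 0]) cube([47, 47, 436]);
translate([406, 693, 0]) cube([47, 47, 436]);
translate([1621, 457, 0]) cube([47, 47, 436]);
translate([1621, 693, 0]) cube([47, 47, 436]);


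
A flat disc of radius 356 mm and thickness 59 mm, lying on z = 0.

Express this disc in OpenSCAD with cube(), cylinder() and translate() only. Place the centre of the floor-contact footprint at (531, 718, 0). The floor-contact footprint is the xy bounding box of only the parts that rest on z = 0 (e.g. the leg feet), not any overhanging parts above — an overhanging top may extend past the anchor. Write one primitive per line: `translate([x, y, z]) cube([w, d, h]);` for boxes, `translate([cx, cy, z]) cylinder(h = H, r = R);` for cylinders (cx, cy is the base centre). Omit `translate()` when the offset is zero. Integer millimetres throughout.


translate([531, 718, 0]) cylinder(h = 59, r = 356);


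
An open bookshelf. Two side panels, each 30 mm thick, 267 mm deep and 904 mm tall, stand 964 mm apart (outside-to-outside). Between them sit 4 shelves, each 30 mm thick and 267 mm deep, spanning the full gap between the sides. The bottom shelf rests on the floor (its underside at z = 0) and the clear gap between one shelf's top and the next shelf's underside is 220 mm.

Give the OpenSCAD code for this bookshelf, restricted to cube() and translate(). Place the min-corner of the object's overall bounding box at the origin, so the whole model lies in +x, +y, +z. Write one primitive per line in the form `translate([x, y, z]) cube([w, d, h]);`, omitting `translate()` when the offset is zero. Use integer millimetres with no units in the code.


cube([30, 267, 904]);
translate([934, 0, 0]) cube([30, 267, 904]);
translate([30, 0, 0]) cube([904, 267, 30]);
translate([30, 0, 250]) cube([904, 267, 30]);
translate([30, 0, 500]) cube([904, 267, 30]);
translate([30, 0, 750]) cube([904, 267, 30]);


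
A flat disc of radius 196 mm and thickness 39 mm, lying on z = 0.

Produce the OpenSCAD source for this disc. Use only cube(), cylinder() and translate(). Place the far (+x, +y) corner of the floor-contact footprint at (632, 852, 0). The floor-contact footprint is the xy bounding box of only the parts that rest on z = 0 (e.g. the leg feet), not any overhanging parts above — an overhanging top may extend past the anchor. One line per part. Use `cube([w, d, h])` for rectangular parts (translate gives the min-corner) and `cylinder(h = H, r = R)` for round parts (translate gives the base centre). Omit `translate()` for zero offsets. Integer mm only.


translate([436, 656, 0]) cylinder(h = 39, r = 196);


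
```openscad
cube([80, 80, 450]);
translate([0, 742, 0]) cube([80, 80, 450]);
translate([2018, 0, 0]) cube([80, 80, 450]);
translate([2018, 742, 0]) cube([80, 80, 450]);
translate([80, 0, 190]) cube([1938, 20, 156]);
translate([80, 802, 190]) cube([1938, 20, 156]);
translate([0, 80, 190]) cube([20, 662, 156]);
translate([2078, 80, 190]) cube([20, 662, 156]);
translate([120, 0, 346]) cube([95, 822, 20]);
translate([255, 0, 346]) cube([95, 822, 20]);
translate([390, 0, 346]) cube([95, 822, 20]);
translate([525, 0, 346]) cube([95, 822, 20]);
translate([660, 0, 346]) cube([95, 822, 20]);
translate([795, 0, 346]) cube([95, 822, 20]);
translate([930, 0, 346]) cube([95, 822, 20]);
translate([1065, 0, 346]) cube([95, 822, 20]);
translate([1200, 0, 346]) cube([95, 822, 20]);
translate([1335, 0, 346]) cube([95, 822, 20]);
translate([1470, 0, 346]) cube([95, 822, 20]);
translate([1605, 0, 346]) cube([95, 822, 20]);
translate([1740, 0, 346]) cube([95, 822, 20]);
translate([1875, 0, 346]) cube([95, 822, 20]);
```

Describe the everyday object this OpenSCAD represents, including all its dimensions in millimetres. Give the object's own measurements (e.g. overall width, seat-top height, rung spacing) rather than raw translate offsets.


A bed frame 2098 mm long (x) by 822 mm wide (y). Four 80×80 mm corner posts, 450 mm tall, at the corners of the footprint. Four rails of 20 mm thickness and 156 mm height run between adjacent posts with their undersides at z = 190 mm, their outer faces flush with the outside of the frame (the two x-running rails run between the posts' inner faces; the two y-running rails run between the posts' inner faces). 14 slats, each 95 mm wide (x) and 20 mm thick, lie across the top of the two x-running rails, running the full 822 mm width of the frame in y; along x they sit between the end posts with a 40 mm gap after the −x posts and between neighbouring slats, leaving 48 mm before the +x posts.


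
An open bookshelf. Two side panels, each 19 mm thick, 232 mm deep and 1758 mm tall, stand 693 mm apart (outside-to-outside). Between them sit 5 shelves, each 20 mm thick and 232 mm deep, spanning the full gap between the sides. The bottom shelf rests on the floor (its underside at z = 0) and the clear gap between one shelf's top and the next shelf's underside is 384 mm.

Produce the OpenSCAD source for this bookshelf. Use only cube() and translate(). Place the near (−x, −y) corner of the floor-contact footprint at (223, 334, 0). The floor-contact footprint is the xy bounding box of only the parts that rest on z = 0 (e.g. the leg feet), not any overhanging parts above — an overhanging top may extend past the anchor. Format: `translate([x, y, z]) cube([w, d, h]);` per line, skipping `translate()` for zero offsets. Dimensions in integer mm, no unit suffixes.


translate([223, 334, 0]) cube([19, 232, 1758]);
translate([897, 334, 0]) cube([19, 232, 1758]);
translate([242, 334, 0]) cube([655, 232, 20]);
translate([242, 334, 404]) cube([655, 232, 20]);
translate([242, 334, 808]) cube([655, 232, 20]);
translate([242, 334, 1212]) cube([655, 232, 20]);
translate([242, 334, 1616]) cube([655, 232, 20]);


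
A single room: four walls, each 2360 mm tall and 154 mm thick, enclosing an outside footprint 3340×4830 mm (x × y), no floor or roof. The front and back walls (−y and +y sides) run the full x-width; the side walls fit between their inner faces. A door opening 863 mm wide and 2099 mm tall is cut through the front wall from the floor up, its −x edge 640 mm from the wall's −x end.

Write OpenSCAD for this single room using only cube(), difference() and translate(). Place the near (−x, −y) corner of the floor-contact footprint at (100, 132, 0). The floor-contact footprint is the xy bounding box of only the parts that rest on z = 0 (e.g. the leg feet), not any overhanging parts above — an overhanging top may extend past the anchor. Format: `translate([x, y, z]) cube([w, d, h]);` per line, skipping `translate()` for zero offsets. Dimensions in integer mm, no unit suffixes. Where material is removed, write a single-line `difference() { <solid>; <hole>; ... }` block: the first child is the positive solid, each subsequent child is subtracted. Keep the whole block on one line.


difference() { translate([100, 132, 0]) cube([3340, 154, 2360]); translate([740, 132, 0]) cube([863, 154, 2099]); }
translate([100, 4808, 0]) cube([3340, 154, 2360]);
translate([100, 286, 0]) cube([154, 4522, 2360]);
translate([3286, 286, 0]) cube([154, 4522, 2360]);


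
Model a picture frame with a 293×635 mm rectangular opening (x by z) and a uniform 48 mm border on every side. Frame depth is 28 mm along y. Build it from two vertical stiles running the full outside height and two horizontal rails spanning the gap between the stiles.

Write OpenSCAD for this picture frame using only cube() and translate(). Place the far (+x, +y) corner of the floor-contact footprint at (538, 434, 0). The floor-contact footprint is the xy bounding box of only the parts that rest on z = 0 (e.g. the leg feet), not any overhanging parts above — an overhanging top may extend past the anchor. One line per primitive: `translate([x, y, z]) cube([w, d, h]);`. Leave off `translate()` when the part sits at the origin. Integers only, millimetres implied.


translate([149, 406, 0]) cube([48, 28, 731]);
translate([490, 406, 0]) cube([48, 28, 731]);
translate([197, 406, 0]) cube([293, 28, 48]);
translate([197, 406, 683]) cube([293, 28, 48]);


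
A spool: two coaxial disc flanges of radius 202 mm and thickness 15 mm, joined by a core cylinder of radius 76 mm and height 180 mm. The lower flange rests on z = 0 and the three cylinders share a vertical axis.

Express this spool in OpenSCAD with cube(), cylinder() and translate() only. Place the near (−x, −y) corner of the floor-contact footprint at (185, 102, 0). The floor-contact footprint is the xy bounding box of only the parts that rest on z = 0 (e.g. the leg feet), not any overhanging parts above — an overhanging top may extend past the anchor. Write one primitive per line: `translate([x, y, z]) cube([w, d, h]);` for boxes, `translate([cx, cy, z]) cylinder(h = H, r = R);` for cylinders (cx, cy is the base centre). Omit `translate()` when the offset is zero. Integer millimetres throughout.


translate([387, 304, 0]) cylinder(h = 15, r = 202);
translate([387, 304, 15]) cylinder(h = 180, r = 76);
translate([387, 304, 195]) cylinder(h = 15, r = 202);


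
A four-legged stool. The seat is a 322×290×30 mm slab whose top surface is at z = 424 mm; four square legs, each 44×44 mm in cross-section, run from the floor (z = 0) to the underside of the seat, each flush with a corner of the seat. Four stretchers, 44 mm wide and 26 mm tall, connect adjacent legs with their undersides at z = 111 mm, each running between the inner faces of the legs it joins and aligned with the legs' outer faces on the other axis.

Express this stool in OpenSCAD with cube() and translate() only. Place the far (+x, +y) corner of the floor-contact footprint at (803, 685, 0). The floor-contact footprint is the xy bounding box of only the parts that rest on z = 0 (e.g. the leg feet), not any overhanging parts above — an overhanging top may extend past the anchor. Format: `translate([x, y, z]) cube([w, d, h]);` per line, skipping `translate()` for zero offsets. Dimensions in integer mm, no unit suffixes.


translate([481, 395, 394]) cube([322, 290, 30]);
translate([481, 395, 0]) cube([44, 44, 394]);
translate([759, 395, 0]) cube([44, 44, 394]);
translate([481, 641, 0]) cube([44, 44, 394]);
translate([759, 641, 0]) cube([44, 44, 394]);
translate([525, 395, 111]) cube([234, 44, 26]);
translate([525, 641, 111]) cube([234, 44, 26]);
translate([481, 439, 111]) cube([44, 202, 26]);
translate([759, 439, 111]) cube([44, 202, 26]);
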